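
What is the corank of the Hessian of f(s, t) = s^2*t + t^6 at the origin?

2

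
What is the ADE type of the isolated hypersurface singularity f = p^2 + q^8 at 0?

A7

The Hessian of f at 0 has rank 1. Corank 1: A-series; mu = 7 gives A_7.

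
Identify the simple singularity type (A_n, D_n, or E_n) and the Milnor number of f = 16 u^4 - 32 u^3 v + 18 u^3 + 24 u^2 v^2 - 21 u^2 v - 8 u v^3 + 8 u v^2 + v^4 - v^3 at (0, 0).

The Hessian of f at 0 has rank 0. Corank 2; j^3 = (2*u - v)*(3*u - v)^2 has shape L^2 M (L != M), so D-series; mu = 5 gives D_5.

Type D5, Milnor number mu = 5.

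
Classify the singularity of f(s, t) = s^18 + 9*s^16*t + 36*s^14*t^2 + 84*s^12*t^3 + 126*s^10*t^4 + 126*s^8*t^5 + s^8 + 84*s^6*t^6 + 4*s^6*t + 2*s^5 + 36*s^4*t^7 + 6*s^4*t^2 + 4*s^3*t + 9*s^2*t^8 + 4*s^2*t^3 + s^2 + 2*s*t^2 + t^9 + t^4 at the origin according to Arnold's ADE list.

A_8

The Hessian of f at 0 has rank 1. Corank 1: A-series; mu = 8 gives A_8.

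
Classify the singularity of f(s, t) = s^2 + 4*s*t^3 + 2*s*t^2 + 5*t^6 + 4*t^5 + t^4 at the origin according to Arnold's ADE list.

A_5

The Hessian of f at 0 has rank 1. Corank 1: A-series; mu = 5 gives A_5.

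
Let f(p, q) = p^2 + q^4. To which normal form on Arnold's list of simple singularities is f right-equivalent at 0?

A3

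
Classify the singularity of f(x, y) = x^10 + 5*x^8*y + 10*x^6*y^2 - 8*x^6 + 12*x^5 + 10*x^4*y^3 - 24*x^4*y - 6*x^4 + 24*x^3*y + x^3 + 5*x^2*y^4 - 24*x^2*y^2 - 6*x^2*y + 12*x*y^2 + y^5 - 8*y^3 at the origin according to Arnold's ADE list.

E_{8}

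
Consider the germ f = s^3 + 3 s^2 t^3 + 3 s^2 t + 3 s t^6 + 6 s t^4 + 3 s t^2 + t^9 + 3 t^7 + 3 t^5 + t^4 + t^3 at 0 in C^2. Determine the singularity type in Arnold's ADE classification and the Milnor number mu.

Type E6, Milnor number mu = 6.

The Hessian of f at 0 is [[0, 0], [0, 0]] with rank 0, so corank 2. A Groebner basis of the Jacobian ideal J(f) in C{s,t} is {t^3, s^2 + 2*s*t + t^2}; counting standard monomials gives mu = 6. Corank 2; j^3 = (s + t)^3 is a perfect cube, so E-series; the 4-jet and mu = 6 give E_6.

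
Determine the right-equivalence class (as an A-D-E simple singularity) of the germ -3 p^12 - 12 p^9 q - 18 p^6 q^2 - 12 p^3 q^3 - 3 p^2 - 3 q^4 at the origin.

A3

The Hessian of f at 0 is [[-6, 0], [0, 0]] with rank 1, so corank 1. A Groebner basis of the Jacobian ideal J(f) in C{p,q} is {q^3, p}; counting standard monomials gives mu = 3. Corank 1: A-series; mu = 3 gives A_3.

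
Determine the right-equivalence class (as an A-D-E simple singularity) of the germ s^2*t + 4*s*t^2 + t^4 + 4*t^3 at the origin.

D5

The Hessian of f at 0 has rank 0. Corank 2; j^3 = t*(s + 2*t)^2 has shape L^2 M (L != M), so D-series; mu = 5 gives D_5.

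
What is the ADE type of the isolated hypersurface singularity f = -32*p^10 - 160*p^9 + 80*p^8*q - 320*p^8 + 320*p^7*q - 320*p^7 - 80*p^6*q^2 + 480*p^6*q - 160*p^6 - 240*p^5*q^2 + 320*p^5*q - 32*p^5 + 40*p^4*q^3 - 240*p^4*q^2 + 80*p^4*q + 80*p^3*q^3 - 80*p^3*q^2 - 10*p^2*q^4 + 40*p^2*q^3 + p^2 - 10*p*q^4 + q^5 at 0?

A_4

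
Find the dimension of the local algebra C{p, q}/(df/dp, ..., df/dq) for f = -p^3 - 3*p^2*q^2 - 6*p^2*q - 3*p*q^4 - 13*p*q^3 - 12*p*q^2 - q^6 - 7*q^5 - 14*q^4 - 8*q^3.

The Hessian of f at 0 has rank 0. Corank 2; j^3 = -(p + 2*q)^3 is a perfect cube, so E-series; the 4-jet and mu = 7 give E_7.

7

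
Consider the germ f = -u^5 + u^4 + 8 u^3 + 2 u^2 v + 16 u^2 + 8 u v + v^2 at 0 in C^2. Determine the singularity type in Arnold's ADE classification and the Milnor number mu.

Type A_4, Milnor number mu = 4.

The Hessian of f at 0 has rank 1. Corank 1: A-series; mu = 4 gives A_4.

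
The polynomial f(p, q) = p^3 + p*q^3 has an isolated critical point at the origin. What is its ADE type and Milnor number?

The Hessian of f at 0 has rank 0. Corank 2; j^3 = p^3 is a perfect cube, so E-series; the 4-jet and mu = 7 give E_7.

Type E_{7}, Milnor number mu = 7.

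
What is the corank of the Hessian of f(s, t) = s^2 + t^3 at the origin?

The Hessian at 0 is [[2, 0], [0, 0]] of rank 1; hence corank 1.

1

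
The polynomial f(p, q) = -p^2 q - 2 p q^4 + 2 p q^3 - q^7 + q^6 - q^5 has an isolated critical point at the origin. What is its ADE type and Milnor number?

Type D_{7}, Milnor number mu = 7.

The Hessian of f at 0 has rank 0. Corank 2; j^3 = -p^2*q has shape L^2 M (L != M), so D-series; mu = 7 gives D_7.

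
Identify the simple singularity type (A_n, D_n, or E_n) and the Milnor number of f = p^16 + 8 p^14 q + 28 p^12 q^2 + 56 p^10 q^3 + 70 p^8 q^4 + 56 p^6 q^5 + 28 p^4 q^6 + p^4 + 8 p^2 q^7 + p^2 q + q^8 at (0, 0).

The Hessian of f at 0 has rank 0. Corank 2; j^3 = p^2*q has shape L^2 M (L != M), so D-series; mu = 9 gives D_9.

Type D9, Milnor number mu = 9.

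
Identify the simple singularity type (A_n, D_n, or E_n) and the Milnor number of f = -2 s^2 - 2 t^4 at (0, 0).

Type A3, Milnor number mu = 3.

The Hessian of f at 0 has rank 1. Corank 1: A-series; mu = 3 gives A_3.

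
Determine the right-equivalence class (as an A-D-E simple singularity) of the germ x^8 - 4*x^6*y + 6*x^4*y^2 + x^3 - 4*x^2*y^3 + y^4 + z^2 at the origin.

E_{6}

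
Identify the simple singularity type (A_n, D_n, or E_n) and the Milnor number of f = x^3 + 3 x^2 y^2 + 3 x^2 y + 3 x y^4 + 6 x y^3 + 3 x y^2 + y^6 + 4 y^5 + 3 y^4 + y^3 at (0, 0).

Type E8, Milnor number mu = 8.

The Hessian of f at 0 is [[0, 0], [0, 0]] with rank 0, so corank 2. A Groebner basis of the Jacobian ideal J(f) in C{x,y} is {y^4, x^3 + 3*x^2*y - 3*x^2/2 - 3*x*y - 2*y^3 - 3*y^2/2, x^2/2 + x*y^2 + x*y + y^3 + y^2/2}; counting standard monomials gives mu = 8. Corank 2; j^3 = (x + y)^3 is a perfect cube, so E-series; the 5-jet and mu = 8 give E_8.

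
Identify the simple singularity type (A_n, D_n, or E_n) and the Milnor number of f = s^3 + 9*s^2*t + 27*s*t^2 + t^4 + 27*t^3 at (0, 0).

Type E_{6}, Milnor number mu = 6.

The Hessian of f at 0 has rank 0. Corank 2; j^3 = (s + 3*t)^3 is a perfect cube, so E-series; the 4-jet and mu = 6 give E_6.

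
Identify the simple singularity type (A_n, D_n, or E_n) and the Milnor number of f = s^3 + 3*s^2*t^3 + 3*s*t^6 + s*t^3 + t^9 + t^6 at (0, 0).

Type E_7, Milnor number mu = 7.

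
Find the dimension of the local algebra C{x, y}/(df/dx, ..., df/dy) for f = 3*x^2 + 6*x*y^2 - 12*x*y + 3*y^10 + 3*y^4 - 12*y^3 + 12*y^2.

The Hessian of f at 0 has rank 1. Corank 1: A-series; mu = 9 gives A_9.

9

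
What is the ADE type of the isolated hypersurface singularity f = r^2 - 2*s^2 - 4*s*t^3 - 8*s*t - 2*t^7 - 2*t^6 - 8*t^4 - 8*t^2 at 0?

The Hessian of f at 0 has rank 2. Corank 1: A-series; mu = 6 gives A_6.

A_6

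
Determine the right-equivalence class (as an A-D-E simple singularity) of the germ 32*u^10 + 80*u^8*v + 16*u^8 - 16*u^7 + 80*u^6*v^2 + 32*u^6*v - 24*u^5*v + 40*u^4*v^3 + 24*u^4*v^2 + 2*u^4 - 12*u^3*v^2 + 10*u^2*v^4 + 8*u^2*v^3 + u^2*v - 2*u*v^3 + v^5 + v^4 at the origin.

The Hessian of f at 0 has rank 0. Corank 2; j^3 = u^2*v has shape L^2 M (L != M), so D-series; mu = 5 gives D_5.

D5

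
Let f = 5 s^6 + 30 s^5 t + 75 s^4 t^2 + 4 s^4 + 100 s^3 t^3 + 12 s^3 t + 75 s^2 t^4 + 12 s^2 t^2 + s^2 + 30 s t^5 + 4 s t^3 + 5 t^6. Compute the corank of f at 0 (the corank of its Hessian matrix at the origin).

1

Hessian at 0 has rank 1.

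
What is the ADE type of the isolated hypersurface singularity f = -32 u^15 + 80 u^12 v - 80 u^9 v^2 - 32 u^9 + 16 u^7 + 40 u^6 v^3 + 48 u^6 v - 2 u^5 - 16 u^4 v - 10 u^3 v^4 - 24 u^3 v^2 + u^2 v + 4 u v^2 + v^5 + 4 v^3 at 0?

D_{6}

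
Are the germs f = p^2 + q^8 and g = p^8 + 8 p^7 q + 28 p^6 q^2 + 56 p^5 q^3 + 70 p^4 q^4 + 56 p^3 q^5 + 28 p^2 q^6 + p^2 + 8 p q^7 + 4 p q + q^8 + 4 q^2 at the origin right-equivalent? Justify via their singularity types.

The Hessian of f at 0 has rank 1. Corank 1: A-series; mu = 7 gives A_7. The Hessian of g at 0 has rank 1. Corank 1: A-series; mu = 7 gives A_7. Both have type A_7, hence right-equivalent.

Yes.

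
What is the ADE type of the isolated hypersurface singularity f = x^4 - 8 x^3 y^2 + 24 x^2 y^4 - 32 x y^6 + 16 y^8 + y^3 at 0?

E6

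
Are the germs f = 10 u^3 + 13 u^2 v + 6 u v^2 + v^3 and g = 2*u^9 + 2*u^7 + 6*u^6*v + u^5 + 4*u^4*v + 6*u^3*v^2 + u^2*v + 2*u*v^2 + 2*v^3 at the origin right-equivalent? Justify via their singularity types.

Yes.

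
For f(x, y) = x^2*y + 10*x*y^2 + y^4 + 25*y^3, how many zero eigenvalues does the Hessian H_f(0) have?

Hessian at 0 has rank 0.

2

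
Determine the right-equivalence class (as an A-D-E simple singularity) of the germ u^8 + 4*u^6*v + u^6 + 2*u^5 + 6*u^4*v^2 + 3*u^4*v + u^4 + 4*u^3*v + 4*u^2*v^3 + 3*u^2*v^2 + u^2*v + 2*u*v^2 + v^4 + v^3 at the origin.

D_5

The Hessian of f at 0 has rank 0. Corank 2; j^3 = v*(u + v)^2 has shape L^2 M (L != M), so D-series; mu = 5 gives D_5.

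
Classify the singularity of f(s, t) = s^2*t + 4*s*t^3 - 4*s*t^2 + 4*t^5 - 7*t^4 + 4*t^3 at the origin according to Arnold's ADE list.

D_5

The Hessian of f at 0 has rank 0. Corank 2; j^3 = t*(s - 2*t)^2 has shape L^2 M (L != M), so D-series; mu = 5 gives D_5.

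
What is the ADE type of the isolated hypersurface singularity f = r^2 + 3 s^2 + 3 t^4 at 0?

The Hessian of f at 0 is [[6, 0, 0], [0, 0, 0], [0, 0, 2]] with rank 2, so corank 1. A Groebner basis of the Jacobian ideal J(f) in C{s,t,r} is {t^3, s, r}; counting standard monomials gives mu = 3. Corank 1: A-series; mu = 3 gives A_3.

A_3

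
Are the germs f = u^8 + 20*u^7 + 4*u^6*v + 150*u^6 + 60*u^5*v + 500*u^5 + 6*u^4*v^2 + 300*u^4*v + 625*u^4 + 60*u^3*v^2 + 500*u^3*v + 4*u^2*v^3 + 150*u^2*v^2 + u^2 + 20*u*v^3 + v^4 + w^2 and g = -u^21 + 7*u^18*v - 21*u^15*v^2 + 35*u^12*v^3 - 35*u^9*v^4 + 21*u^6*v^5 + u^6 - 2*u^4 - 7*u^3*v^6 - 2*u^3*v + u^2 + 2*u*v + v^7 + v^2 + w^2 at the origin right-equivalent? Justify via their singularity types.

No.

The Hessian of f at 0 has rank 2. Corank 1: A-series; mu = 3 gives A_3. The Hessian of g at 0 has rank 2. Corank 1: A-series; mu = 6 gives A_6. f is A_3 but g is A_6, hence not right-equivalent.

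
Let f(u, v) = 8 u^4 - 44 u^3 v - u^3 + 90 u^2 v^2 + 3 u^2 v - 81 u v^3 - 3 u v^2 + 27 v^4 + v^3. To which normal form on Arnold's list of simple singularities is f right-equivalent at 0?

The Hessian of f at 0 has rank 0. Corank 2; j^3 = -(u - v)^3 is a perfect cube, so E-series; the 4-jet and mu = 7 give E_7.

E_{7}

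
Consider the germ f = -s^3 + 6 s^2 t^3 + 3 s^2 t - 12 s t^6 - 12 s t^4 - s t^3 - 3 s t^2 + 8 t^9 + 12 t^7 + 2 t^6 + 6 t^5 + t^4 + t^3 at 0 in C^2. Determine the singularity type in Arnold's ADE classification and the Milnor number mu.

The Hessian of f at 0 has rank 0. Corank 2; j^3 = -(s - t)^3 is a perfect cube, so E-series; the 4-jet and mu = 7 give E_7.

Type E_{7}, Milnor number mu = 7.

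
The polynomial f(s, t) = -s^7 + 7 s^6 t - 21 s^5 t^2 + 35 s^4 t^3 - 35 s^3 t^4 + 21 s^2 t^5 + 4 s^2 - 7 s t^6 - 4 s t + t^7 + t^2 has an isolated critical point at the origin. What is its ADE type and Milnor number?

Type A6, Milnor number mu = 6.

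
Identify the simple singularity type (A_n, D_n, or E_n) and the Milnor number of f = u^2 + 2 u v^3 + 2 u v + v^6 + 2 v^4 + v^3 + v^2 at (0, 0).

Type A_{2}, Milnor number mu = 2.

The Hessian of f at 0 has rank 1. Corank 1: A-series; mu = 2 gives A_2.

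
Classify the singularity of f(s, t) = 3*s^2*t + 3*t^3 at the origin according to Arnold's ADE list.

The Hessian of f at 0 is [[0, 0], [0, 0]] with rank 0, so corank 2. A Groebner basis of the Jacobian ideal J(f) in C{s,t} is {t^3, s^2 + 3*t^2, s*t}; counting standard monomials gives mu = 4. Corank 2; j^3 = 3*t*(s^2 + t^2) splits into three distinct lines over C (the quadratic factor has nonzero discriminant), so D_4.

D4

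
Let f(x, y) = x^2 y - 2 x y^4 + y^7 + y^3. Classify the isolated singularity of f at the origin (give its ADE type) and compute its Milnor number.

Type D_4, Milnor number mu = 4.

The Hessian of f at 0 has rank 0. Corank 2; j^3 = y*(x^2 + y^2) splits into three distinct lines over C (the quadratic factor has nonzero discriminant), so D_4.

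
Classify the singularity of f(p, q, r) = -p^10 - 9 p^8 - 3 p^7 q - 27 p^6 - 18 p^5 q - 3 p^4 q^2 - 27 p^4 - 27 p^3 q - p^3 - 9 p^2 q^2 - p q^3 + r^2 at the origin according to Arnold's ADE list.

E_7

The Hessian of f at 0 is [[0, 0, 0], [0, 0, 0], [0, 0, 2]] with rank 1, so corank 2. A Groebner basis of the Jacobian ideal J(f) in C{p,q,r} is {p^2/3 + q^4 + q^3/9, p^3, p^2*q - p^2/9 - q^3/27, 2*p^2/3 + p*q^2 + 2*q^3/9, r}; counting standard monomials gives mu = 7. Corank 2; j^3 = -p^3 is a perfect cube, so E-series; the 4-jet and mu = 7 give E_7.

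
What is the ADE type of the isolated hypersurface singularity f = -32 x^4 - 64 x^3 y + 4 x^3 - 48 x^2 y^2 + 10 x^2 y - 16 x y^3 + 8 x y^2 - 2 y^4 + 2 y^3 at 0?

The Hessian of f at 0 is [[0, 0], [0, 0]] with rank 0, so corank 2. A Groebner basis of the Jacobian ideal J(f) in C{x,y} is {x*y^2 - x*y/8 - y^2/8, x*y/8 + y^3 + y^2/8, x^2 + 3*x*y/2 + y^2/2}; counting standard monomials gives mu = 5. Corank 2; j^3 = 2*(x + y)^2*(2*x + y) has shape L^2 M (L != M), so D-series; mu = 5 gives D_5.

D5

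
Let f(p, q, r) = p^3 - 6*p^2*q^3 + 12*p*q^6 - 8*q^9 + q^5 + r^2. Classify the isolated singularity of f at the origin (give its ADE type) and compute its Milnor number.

The Hessian of f at 0 is [[0, 0, 0], [0, 0, 0], [0, 0, 2]] with rank 1, so corank 2. A Groebner basis of the Jacobian ideal J(f) in C{p,q,r} is {-p^2/4 + p*q^3, q^4, p^3, p^2*q, r}; counting standard monomials gives mu = 8. Corank 2; j^3 = p^3 is a perfect cube, so E-series; the 5-jet and mu = 8 give E_8.

Type E8, Milnor number mu = 8.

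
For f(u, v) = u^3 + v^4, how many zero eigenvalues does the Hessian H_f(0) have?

2

Hessian at 0 has rank 0.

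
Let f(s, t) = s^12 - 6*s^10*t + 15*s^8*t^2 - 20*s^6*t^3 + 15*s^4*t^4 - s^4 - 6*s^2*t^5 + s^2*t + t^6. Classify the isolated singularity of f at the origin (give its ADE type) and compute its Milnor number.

Type D_{7}, Milnor number mu = 7.

The Hessian of f at 0 has rank 0. Corank 2; j^3 = s^2*t has shape L^2 M (L != M), so D-series; mu = 7 gives D_7.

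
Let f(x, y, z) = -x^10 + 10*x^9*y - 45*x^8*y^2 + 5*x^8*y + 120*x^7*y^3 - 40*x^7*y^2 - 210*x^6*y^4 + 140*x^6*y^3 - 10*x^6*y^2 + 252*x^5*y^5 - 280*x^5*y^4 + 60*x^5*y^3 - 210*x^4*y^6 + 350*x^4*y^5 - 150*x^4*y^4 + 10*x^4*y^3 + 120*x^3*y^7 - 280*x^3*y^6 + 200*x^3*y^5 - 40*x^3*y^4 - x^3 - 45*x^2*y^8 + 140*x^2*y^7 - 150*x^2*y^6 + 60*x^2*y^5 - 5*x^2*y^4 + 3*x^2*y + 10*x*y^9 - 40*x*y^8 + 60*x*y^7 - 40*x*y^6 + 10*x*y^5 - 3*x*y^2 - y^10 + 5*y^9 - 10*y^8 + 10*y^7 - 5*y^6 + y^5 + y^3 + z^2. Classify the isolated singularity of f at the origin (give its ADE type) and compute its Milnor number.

The Hessian of f at 0 has rank 1. Corank 2; j^3 = -(x - y)^3 is a perfect cube, so E-series; the 5-jet and mu = 8 give E_8.

Type E8, Milnor number mu = 8.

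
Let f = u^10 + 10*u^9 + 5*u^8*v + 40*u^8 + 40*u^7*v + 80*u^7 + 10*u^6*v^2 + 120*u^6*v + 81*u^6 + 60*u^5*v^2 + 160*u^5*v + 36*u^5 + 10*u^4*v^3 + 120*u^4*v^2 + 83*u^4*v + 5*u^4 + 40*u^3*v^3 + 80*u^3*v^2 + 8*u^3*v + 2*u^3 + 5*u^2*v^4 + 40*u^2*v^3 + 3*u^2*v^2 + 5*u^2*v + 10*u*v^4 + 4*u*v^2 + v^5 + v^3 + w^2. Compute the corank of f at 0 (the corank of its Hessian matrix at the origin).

2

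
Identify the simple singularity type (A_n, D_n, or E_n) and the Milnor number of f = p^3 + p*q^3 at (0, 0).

Type E_7, Milnor number mu = 7.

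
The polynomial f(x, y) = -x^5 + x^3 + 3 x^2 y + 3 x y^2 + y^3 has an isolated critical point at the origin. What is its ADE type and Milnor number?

The Hessian of f at 0 has rank 0. Corank 2; j^3 = (x + y)^3 is a perfect cube, so E-series; the 5-jet and mu = 8 give E_8.

Type E_8, Milnor number mu = 8.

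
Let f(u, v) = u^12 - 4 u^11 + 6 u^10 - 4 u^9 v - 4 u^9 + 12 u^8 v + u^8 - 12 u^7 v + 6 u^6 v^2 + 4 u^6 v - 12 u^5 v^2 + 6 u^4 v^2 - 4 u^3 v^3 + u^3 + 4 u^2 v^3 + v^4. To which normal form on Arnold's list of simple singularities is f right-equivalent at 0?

E_{6}

The Hessian of f at 0 is [[0, 0], [0, 0]] with rank 0, so corank 2. A Groebner basis of the Jacobian ideal J(f) in C{u,v} is {v^3, u^2}; counting standard monomials gives mu = 6. Corank 2; j^3 = u^3 is a perfect cube, so E-series; the 4-jet and mu = 6 give E_6.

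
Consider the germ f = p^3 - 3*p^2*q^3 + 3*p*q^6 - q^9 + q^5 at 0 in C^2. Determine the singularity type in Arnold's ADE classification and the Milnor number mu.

Type E8, Milnor number mu = 8.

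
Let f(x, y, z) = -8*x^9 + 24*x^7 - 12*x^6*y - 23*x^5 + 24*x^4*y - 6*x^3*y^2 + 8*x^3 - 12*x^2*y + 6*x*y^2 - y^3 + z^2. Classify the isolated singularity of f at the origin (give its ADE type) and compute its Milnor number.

Type E_{8}, Milnor number mu = 8.

The Hessian of f at 0 is [[0, 0, 0], [0, 0, 0], [0, 0, 2]] with rank 1, so corank 2. A Groebner basis of the Jacobian ideal J(f) in C{x,y,z} is {12*x^2 + x*y^3 - 12*x*y + 3*y^2, 32*x^2 - 32*x*y + y^4 + 8*y^2, x^3 - 3*x*y^2/4 + y^3/4, x^2*y - x*y^2 + y^3/4, z}; counting standard monomials gives mu = 8. Corank 2; j^3 = (2*x - y)^3 is a perfect cube, so E-series; the 5-jet and mu = 8 give E_8.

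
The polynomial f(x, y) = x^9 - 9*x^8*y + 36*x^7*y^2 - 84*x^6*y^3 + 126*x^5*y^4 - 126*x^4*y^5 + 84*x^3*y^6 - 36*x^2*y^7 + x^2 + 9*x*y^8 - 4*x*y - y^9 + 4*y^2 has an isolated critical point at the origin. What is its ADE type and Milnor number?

Type A_8, Milnor number mu = 8.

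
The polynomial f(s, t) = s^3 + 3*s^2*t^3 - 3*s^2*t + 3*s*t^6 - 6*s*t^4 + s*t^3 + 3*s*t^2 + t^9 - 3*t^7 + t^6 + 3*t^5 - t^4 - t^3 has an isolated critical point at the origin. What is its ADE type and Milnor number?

The Hessian of f at 0 has rank 0. Corank 2; j^3 = (s - t)^3 is a perfect cube, so E-series; the 4-jet and mu = 7 give E_7.

Type E_{7}, Milnor number mu = 7.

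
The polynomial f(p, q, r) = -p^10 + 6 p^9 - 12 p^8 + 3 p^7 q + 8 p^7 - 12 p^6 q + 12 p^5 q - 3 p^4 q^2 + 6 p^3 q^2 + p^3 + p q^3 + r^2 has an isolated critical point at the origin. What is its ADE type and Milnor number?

Type E_7, Milnor number mu = 7.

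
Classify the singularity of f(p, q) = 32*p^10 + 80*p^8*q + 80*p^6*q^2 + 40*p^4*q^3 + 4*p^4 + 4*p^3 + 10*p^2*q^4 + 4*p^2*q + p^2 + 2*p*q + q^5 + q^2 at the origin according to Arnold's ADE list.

A_{4}

The Hessian of f at 0 is [[2, 2], [2, 2]] with rank 1, so corank 1. A Groebner basis of the Jacobian ideal J(f) in C{p,q} is {p/8 + q^3 + q^2/4 + q/8, p^2 + p/2 + q/2, p*q - p/4 + q^2/2 - q/4}; counting standard monomials gives mu = 4. Corank 1: A-series; mu = 4 gives A_4.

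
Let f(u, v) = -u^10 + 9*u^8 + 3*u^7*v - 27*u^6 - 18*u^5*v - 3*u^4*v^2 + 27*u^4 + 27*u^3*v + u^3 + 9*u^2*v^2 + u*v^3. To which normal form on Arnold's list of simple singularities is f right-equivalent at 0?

The Hessian of f at 0 is [[0, 0], [0, 0]] with rank 0, so corank 2. A Groebner basis of the Jacobian ideal J(f) in C{u,v} is {u^2/3 + v^4 + v^3/9, u^3, u^2*v - u^2/9 - v^3/27, 2*u^2/3 + u*v^2 + 2*v^3/9}; counting standard monomials gives mu = 7. Corank 2; j^3 = u^3 is a perfect cube, so E-series; the 4-jet and mu = 7 give E_7.

E_7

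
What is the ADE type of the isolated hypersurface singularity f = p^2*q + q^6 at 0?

The Hessian of f at 0 has rank 0. Corank 2; j^3 = p^2*q has shape L^2 M (L != M), so D-series; mu = 7 gives D_7.

D7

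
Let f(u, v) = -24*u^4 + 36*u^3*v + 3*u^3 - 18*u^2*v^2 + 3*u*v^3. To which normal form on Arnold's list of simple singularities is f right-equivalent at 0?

E_7

The Hessian of f at 0 is [[0, 0], [0, 0]] with rank 0, so corank 2. A Groebner basis of the Jacobian ideal J(f) in C{u,v} is {3*u^2/4 + v^4 + v^3/4, u^3, u^2*v - u^2/4 - v^3/12, -u^2 + u*v^2 - v^3/3}; counting standard monomials gives mu = 7. Corank 2; j^3 = 3*u^3 is a perfect cube, so E-series; the 4-jet and mu = 7 give E_7.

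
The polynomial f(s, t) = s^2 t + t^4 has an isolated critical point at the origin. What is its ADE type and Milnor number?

Type D_5, Milnor number mu = 5.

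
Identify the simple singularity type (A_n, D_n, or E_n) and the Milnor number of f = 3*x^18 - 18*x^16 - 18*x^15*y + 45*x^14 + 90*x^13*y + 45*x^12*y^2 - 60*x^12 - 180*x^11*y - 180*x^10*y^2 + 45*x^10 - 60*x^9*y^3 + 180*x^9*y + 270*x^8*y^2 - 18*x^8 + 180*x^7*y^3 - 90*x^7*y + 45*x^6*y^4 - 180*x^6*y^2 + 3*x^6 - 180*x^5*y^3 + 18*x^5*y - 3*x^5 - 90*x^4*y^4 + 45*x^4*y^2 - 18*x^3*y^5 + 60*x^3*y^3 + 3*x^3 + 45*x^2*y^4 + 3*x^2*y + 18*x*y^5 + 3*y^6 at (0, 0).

The Hessian of f at 0 is [[0, 0], [0, 0]] with rank 0, so corank 2. A Groebner basis of the Jacobian ideal J(f) in C{x,y} is {-x*y/6 + y^5, x*y^2, x^2 + x*y}; counting standard monomials gives mu = 7. Corank 2; j^3 = 3*x^2*(x + y) has shape L^2 M (L != M), so D-series; mu = 7 gives D_7.

Type D_{7}, Milnor number mu = 7.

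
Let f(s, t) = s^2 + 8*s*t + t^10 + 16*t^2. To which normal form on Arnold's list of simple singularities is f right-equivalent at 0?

A_{9}

The Hessian of f at 0 has rank 1. Corank 1: A-series; mu = 9 gives A_9.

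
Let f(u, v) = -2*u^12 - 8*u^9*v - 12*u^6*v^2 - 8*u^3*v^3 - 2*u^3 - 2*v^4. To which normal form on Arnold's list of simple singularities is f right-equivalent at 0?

The Hessian of f at 0 has rank 0. Corank 2; j^3 = -2*u^3 is a perfect cube, so E-series; the 4-jet and mu = 6 give E_6.

E_{6}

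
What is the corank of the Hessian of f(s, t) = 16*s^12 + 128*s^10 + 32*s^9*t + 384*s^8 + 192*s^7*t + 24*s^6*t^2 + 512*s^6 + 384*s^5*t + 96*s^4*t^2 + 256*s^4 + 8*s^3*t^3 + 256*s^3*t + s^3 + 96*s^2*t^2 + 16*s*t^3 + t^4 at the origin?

The Hessian at 0 is [[0, 0], [0, 0]] of rank 0; hence corank 2.

2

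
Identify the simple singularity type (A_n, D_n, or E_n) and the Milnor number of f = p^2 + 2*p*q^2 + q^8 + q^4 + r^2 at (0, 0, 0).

Type A7, Milnor number mu = 7.

The Hessian of f at 0 has rank 2. Corank 1: A-series; mu = 7 gives A_7.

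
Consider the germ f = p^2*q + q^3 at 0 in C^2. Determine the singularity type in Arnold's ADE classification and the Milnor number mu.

The Hessian of f at 0 is [[0, 0], [0, 0]] with rank 0, so corank 2. A Groebner basis of the Jacobian ideal J(f) in C{p,q} is {q^3, p^2 + 3*q^2, p*q}; counting standard monomials gives mu = 4. Corank 2; j^3 = q*(p^2 + q^2) splits into three distinct lines over C (the quadratic factor has nonzero discriminant), so D_4.

Type D_{4}, Milnor number mu = 4.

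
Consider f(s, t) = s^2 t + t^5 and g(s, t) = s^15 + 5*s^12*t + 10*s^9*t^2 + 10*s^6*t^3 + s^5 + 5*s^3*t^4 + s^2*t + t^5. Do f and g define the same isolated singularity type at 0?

Yes.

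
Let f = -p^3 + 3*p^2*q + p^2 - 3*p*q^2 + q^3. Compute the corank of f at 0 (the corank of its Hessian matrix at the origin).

The Hessian at 0 is [[2, 0], [0, 0]] of rank 1; hence corank 1.

1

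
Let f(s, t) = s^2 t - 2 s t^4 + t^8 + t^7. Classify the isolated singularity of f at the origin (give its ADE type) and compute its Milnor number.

The Hessian of f at 0 has rank 0. Corank 2; j^3 = s^2*t has shape L^2 M (L != M), so D-series; mu = 9 gives D_9.

Type D_9, Milnor number mu = 9.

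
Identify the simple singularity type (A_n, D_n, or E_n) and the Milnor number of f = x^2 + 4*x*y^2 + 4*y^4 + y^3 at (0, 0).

The Hessian of f at 0 has rank 1. Corank 1: A-series; mu = 2 gives A_2.

Type A_2, Milnor number mu = 2.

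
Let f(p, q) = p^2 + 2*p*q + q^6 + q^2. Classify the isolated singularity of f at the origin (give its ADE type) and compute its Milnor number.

Type A5, Milnor number mu = 5.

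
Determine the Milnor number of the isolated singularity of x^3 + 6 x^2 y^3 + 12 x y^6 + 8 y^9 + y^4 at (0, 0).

6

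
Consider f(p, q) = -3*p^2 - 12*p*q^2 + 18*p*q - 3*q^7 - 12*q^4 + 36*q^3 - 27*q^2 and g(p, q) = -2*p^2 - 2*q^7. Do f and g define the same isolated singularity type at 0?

Yes.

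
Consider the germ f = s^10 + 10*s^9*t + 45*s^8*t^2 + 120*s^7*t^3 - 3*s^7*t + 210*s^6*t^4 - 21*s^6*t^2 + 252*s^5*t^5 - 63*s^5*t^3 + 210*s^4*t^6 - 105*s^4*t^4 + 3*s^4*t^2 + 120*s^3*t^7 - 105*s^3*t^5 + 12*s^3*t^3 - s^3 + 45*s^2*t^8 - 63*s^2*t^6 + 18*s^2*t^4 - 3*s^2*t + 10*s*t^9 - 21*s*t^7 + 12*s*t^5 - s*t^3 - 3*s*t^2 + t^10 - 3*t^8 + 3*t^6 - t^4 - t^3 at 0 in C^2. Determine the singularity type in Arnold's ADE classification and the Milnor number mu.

The Hessian of f at 0 has rank 0. Corank 2; j^3 = -(s + t)^3 is a perfect cube, so E-series; the 4-jet and mu = 7 give E_7.

Type E_{7}, Milnor number mu = 7.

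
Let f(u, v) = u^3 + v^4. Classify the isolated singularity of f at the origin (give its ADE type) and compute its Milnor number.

Type E_6, Milnor number mu = 6.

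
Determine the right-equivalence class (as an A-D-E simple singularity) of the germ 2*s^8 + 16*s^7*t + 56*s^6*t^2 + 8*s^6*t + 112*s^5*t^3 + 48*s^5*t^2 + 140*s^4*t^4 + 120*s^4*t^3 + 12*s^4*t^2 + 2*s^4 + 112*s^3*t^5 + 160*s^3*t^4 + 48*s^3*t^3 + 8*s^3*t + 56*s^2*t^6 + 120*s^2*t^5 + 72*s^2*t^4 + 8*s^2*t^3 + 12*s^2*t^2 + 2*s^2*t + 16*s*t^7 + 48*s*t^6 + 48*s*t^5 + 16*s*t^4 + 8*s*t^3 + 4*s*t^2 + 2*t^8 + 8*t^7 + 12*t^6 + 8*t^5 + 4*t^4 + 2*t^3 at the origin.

D_5

The Hessian of f at 0 has rank 0. Corank 2; j^3 = 2*t*(s + t)^2 has shape L^2 M (L != M), so D-series; mu = 5 gives D_5.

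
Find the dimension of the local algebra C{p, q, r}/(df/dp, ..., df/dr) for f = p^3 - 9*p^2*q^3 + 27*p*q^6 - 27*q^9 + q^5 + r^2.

8

The Hessian of f at 0 has rank 1. Corank 2; j^3 = p^3 is a perfect cube, so E-series; the 5-jet and mu = 8 give E_8.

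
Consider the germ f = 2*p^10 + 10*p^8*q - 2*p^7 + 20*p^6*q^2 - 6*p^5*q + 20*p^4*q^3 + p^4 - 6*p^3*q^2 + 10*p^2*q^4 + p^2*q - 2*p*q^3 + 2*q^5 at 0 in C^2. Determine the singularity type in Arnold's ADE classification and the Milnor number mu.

Type D_6, Milnor number mu = 6.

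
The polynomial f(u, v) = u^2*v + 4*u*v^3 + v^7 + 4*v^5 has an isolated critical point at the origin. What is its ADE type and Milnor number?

Type D_{8}, Milnor number mu = 8.

The Hessian of f at 0 has rank 0. Corank 2; j^3 = u^2*v has shape L^2 M (L != M), so D-series; mu = 8 gives D_8.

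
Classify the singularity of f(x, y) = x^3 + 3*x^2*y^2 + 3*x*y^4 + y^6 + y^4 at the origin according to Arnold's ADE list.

The Hessian of f at 0 has rank 0. Corank 2; j^3 = x^3 is a perfect cube, so E-series; the 4-jet and mu = 6 give E_6.

E_6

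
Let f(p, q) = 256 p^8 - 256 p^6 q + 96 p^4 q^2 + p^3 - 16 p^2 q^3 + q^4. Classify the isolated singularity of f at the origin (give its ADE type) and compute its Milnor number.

Type E6, Milnor number mu = 6.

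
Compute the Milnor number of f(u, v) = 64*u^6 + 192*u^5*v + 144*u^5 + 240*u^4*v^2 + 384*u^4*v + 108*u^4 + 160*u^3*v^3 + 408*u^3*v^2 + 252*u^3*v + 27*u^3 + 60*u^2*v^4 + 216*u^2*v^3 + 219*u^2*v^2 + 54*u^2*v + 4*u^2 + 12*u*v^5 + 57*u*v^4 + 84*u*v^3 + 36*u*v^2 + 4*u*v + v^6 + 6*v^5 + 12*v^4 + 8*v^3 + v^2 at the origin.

2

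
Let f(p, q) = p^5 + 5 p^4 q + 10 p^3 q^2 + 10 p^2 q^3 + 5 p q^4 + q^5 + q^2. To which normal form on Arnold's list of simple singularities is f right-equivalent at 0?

A4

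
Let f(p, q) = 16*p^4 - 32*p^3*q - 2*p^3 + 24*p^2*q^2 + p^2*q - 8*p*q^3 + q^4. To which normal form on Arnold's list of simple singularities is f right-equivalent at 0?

D5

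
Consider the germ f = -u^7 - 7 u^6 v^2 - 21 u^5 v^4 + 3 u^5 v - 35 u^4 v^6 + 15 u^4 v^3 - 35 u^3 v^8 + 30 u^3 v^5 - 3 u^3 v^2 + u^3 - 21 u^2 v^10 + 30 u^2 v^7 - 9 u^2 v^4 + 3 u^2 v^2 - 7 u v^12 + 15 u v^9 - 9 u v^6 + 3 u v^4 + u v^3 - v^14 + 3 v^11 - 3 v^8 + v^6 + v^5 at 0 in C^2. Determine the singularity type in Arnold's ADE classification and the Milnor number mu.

The Hessian of f at 0 has rank 0. Corank 2; j^3 = u^3 is a perfect cube, so E-series; the 4-jet and mu = 7 give E_7.

Type E7, Milnor number mu = 7.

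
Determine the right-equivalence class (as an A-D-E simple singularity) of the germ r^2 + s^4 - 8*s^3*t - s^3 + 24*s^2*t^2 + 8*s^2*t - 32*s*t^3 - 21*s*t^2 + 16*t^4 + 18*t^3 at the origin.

D5

The Hessian of f at 0 has rank 1. Corank 2; j^3 = -(s - 3*t)^2*(s - 2*t) has shape L^2 M (L != M), so D-series; mu = 5 gives D_5.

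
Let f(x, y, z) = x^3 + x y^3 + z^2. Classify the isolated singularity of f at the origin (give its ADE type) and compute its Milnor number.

The Hessian of f at 0 has rank 1. Corank 2; j^3 = x^3 is a perfect cube, so E-series; the 4-jet and mu = 7 give E_7.

Type E7, Milnor number mu = 7.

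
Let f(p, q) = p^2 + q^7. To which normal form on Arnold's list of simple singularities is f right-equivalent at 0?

A_6

The Hessian of f at 0 is [[2, 0], [0, 0]] with rank 1, so corank 1. A Groebner basis of the Jacobian ideal J(f) in C{p,q} is {q^6, p}; counting standard monomials gives mu = 6. Corank 1: A-series; mu = 6 gives A_6.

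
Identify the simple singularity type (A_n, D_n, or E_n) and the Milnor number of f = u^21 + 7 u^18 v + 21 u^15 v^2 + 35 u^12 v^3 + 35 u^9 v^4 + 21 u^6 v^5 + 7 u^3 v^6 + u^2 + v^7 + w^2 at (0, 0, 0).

The Hessian of f at 0 has rank 2. Corank 1: A-series; mu = 6 gives A_6.

Type A_{6}, Milnor number mu = 6.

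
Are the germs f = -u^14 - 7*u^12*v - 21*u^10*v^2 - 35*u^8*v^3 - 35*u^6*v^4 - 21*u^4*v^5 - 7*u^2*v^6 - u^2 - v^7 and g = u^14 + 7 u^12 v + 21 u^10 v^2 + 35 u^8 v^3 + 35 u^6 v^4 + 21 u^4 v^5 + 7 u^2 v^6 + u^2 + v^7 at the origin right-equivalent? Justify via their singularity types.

Yes.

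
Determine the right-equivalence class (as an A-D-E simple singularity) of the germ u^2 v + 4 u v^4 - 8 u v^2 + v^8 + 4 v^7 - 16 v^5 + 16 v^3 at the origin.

D_9

The Hessian of f at 0 is [[0, 0], [0, 0]] with rank 0, so corank 2. A Groebner basis of the Jacobian ideal J(f) in C{u,v} is {u^2*v^2 + 8*u^2*v + 4*u^2 - 64*u*v^2 - 24*u*v + 128*v^3 + 32*v^2, u^2*v + u^2/2 + u*v^3 - 8*u*v^2 - 2*u*v + 16*v^3, u*v/2 + v^4 - 2*v^2, u^3 - 12*u^2*v + 48*u*v^2 - 64*v^3}; counting standard monomials gives mu = 9. Corank 2; j^3 = v*(u - 4*v)^2 has shape L^2 M (L != M), so D-series; mu = 9 gives D_9.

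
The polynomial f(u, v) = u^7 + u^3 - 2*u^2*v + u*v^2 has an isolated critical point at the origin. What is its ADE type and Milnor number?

The Hessian of f at 0 has rank 0. Corank 2; j^3 = u*(u - v)^2 has shape L^2 M (L != M), so D-series; mu = 8 gives D_8.

Type D8, Milnor number mu = 8.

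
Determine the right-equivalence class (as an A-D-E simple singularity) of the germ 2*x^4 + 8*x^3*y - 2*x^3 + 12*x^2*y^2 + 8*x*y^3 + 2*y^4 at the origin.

E_{6}

The Hessian of f at 0 is [[0, 0], [0, 0]] with rank 0, so corank 2. A Groebner basis of the Jacobian ideal J(f) in C{x,y} is {y^4, x*y^2 + y^3/3, x^2}; counting standard monomials gives mu = 6. Corank 2; j^3 = -2*x^3 is a perfect cube, so E-series; the 4-jet and mu = 6 give E_6.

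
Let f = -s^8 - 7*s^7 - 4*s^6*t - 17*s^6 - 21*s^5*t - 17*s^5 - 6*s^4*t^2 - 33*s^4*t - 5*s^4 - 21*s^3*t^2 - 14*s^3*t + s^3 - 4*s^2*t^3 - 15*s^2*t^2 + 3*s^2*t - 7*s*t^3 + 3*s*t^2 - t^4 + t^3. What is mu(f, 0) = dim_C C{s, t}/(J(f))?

7

The Hessian of f at 0 is [[0, 0], [0, 0]] with rank 0, so corank 2. A Groebner basis of the Jacobian ideal J(f) in C{s,t} is {s^3 + 33*s^2/7 - 18*s*t^2/7 + 66*s*t/7 + 33*t^2/7, s^2*t - 18*s^2/7 + 13*s*t^2/7 - 36*s*t/7 - 18*t^2/7, 3*s^2 + 6*s*t + t^3 + 3*t^2}; counting standard monomials gives mu = 7. Corank 2; j^3 = (s + t)^3 is a perfect cube, so E-series; the 4-jet and mu = 7 give E_7.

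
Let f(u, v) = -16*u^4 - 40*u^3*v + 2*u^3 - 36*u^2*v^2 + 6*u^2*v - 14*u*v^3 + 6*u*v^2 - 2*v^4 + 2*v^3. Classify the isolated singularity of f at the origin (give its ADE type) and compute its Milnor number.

Type E_7, Milnor number mu = 7.

The Hessian of f at 0 has rank 0. Corank 2; j^3 = 2*(u + v)^3 is a perfect cube, so E-series; the 4-jet and mu = 7 give E_7.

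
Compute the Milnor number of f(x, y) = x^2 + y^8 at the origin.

The Hessian of f at 0 is [[2, 0], [0, 0]] with rank 1, so corank 1. A Groebner basis of the Jacobian ideal J(f) in C{x,y} is {y^7, x}; counting standard monomials gives mu = 7. Corank 1: A-series; mu = 7 gives A_7.

7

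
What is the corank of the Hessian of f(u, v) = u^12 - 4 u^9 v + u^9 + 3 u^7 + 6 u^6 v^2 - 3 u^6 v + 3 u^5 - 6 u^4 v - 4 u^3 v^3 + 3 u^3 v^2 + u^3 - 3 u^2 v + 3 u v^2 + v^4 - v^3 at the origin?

Hessian at 0 has rank 0.

2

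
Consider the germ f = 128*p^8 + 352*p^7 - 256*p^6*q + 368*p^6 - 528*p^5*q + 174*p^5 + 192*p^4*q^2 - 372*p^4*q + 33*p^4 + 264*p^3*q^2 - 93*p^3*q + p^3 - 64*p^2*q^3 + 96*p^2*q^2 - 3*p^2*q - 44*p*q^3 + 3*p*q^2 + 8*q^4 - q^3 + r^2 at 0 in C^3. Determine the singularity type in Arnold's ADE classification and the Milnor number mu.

Type E_{7}, Milnor number mu = 7.

The Hessian of f at 0 is [[0, 0, 0], [0, 0, 0], [0, 0, 2]] with rank 1, so corank 2. A Groebner basis of the Jacobian ideal J(f) in C{p,q,r} is {3*p^2/7 - 6*p*q/7 + q^4 + q^3/7 + 3*q^2/7, p^3 - 3*p^2/7 + 6*p*q/7 - 8*q^3/7 - 3*q^2/7, p^2*q - p^2/7 + 2*p*q/7 - 22*q^3/21 - q^2/7, p*q^2 - q^3, r}; counting standard monomials gives mu = 7. Corank 2; j^3 = (p - q)^3 is a perfect cube, so E-series; the 4-jet and mu = 7 give E_7.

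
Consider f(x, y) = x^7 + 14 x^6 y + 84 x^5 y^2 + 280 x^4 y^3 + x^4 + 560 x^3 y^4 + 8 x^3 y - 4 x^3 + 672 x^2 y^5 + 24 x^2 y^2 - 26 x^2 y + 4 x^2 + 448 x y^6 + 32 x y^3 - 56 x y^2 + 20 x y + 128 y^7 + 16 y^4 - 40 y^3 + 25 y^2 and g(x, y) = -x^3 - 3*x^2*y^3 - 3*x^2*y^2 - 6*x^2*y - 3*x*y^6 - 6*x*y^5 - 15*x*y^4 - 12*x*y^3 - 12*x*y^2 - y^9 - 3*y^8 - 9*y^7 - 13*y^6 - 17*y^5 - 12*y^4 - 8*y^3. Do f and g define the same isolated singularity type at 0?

No.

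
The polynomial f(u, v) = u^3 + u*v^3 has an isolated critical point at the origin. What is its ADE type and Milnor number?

The Hessian of f at 0 is [[0, 0], [0, 0]] with rank 0, so corank 2. A Groebner basis of the Jacobian ideal J(f) in C{u,v} is {u^3, u*v^2, 3*u^2 + v^3}; counting standard monomials gives mu = 7. Corank 2; j^3 = u^3 is a perfect cube, so E-series; the 4-jet and mu = 7 give E_7.

Type E7, Milnor number mu = 7.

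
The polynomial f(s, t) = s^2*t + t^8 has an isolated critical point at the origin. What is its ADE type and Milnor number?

Type D_9, Milnor number mu = 9.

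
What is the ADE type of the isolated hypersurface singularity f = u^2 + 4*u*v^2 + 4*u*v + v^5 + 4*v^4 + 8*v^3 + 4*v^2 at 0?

A4

The Hessian of f at 0 is [[2, 4], [4, 8]] with rank 1, so corank 1. A Groebner basis of the Jacobian ideal J(f) in C{u,v} is {u^2 + 4*u*v - 2*u - 4*v, u/2 + v^2 + v}; counting standard monomials gives mu = 4. Corank 1: A-series; mu = 4 gives A_4.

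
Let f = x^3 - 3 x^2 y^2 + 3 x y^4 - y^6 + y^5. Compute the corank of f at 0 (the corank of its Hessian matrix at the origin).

2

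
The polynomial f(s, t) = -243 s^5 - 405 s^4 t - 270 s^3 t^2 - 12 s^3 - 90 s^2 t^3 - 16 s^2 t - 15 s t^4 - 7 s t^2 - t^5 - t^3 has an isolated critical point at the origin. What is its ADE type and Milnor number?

Type D6, Milnor number mu = 6.

The Hessian of f at 0 is [[0, 0], [0, 0]] with rank 0, so corank 2. A Groebner basis of the Jacobian ideal J(f) in C{s,t} is {32*s*t/15 + t^4 + 16*t^2/15, s*t^2 + t^3/2, s^2 + 5*s*t/6 + t^2/6}; counting standard monomials gives mu = 6. Corank 2; j^3 = -(2*s + t)^2*(3*s + t) has shape L^2 M (L != M), so D-series; mu = 6 gives D_6.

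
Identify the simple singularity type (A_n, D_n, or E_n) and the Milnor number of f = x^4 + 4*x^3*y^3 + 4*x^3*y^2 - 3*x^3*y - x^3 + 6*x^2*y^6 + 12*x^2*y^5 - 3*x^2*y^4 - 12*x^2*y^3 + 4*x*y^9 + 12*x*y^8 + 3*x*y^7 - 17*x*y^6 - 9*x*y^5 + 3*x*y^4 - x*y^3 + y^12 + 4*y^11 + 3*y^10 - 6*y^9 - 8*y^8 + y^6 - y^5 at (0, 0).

Type E7, Milnor number mu = 7.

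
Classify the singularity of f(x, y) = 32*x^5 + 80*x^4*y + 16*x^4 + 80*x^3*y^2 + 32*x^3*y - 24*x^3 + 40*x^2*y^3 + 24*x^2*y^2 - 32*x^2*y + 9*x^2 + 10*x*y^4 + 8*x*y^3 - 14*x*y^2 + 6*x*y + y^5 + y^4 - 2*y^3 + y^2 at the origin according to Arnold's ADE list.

The Hessian of f at 0 is [[18, 6], [6, 2]] with rank 1, so corank 1. A Groebner basis of the Jacobian ideal J(f) in C{x,y} is {-243*x/4 + y^3 + 9*y^2/4 - 81*y/4, x^2 + 3*x/2 - y^2/6 + y/2, x*y - 9*x/4 + 5*y^2/12 - 3*y/4}; counting standard monomials gives mu = 4. Corank 1: A-series; mu = 4 gives A_4.

A_{4}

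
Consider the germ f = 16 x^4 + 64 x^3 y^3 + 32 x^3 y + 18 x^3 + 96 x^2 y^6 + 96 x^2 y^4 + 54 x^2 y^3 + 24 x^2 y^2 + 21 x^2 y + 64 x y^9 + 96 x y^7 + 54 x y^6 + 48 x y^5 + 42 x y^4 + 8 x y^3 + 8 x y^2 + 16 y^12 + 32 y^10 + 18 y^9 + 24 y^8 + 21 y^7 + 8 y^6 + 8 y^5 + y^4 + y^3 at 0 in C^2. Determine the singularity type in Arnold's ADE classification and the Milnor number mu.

Type D_{5}, Milnor number mu = 5.

The Hessian of f at 0 has rank 0. Corank 2; j^3 = (2*x + y)*(3*x + y)^2 has shape L^2 M (L != M), so D-series; mu = 5 gives D_5.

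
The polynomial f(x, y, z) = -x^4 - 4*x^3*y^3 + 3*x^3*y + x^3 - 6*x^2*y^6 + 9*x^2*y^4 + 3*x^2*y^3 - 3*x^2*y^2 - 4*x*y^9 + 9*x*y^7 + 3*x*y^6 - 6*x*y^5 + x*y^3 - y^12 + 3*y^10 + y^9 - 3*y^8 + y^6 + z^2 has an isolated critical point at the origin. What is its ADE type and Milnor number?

Type E_{7}, Milnor number mu = 7.

The Hessian of f at 0 is [[0, 0, 0], [0, 0, 0], [0, 0, 2]] with rank 1, so corank 2. A Groebner basis of the Jacobian ideal J(f) in C{x,y,z} is {3*x^2 + y^4 + y^3, x^3, x^2*y - x^2 - y^3/3, -2*x^2 + x*y^2 - 2*y^3/3, z}; counting standard monomials gives mu = 7. Corank 2; j^3 = x^3 is a perfect cube, so E-series; the 4-jet and mu = 7 give E_7.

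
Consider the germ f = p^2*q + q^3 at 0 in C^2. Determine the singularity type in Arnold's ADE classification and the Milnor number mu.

Type D_{4}, Milnor number mu = 4.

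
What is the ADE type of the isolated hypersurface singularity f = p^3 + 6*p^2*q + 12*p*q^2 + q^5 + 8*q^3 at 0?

The Hessian of f at 0 is [[0, 0], [0, 0]] with rank 0, so corank 2. A Groebner basis of the Jacobian ideal J(f) in C{p,q} is {q^4, p^2 + 4*p*q + 4*q^2}; counting standard monomials gives mu = 8. Corank 2; j^3 = (p + 2*q)^3 is a perfect cube, so E-series; the 5-jet and mu = 8 give E_8.

E_8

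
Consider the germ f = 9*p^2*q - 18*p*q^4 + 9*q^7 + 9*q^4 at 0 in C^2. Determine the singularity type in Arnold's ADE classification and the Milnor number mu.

Type D_5, Milnor number mu = 5.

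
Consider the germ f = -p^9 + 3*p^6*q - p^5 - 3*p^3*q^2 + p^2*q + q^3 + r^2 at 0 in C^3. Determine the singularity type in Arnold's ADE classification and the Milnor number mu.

The Hessian of f at 0 has rank 1. Corank 2; j^3 = q*(p^2 + q^2) splits into three distinct lines over C (the quadratic factor has nonzero discriminant), so D_4.

Type D_{4}, Milnor number mu = 4.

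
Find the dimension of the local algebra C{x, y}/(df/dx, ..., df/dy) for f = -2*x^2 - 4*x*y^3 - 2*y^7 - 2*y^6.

The Hessian of f at 0 has rank 1. Corank 1: A-series; mu = 6 gives A_6.

6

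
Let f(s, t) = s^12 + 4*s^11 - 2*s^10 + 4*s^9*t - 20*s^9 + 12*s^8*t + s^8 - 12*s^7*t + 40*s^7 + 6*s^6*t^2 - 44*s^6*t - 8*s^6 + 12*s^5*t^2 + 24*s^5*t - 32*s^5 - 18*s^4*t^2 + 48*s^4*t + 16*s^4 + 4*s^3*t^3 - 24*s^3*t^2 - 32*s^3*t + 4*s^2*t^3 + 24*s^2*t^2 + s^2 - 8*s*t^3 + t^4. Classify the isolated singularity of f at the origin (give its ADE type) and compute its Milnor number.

The Hessian of f at 0 has rank 1. Corank 1: A-series; mu = 3 gives A_3.

Type A_{3}, Milnor number mu = 3.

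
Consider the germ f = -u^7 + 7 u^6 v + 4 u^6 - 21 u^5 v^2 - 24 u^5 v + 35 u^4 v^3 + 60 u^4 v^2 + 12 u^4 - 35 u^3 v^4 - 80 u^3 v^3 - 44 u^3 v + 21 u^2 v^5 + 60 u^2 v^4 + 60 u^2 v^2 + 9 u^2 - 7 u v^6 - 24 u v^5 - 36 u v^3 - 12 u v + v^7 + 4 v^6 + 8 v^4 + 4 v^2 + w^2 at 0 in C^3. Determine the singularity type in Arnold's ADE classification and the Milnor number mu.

Type A6, Milnor number mu = 6.

The Hessian of f at 0 is [[18, -12, 0], [-12, 8, 0], [0, 0, 2]] with rank 2, so corank 1. A Groebner basis of the Jacobian ideal J(f) in C{u,v,w} is {-81*u*v/2 + v^4 + 27*v^2, u*v^2 + 9*u/2 - 7*v^3/9 - 3*v, u^2 - 4*u*v/3 + 4*v^2/9, w}; counting standard monomials gives mu = 6. Corank 1: A-series; mu = 6 gives A_6.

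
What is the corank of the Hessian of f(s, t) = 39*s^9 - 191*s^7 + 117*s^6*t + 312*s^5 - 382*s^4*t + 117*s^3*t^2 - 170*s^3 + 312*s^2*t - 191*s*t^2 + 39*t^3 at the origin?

Hessian at 0 has rank 0.

2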